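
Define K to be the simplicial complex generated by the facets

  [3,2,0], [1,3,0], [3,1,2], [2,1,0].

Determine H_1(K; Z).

Order the vertices as 0 < 1 < 2 < 3. Listing each simplex with vertices in this order, K has dimension 2 with simplices:

  0-simplices (4): [0], [1], [2], [3]
  1-simplices (6): [0,1], [0,2], [0,3], [1,2], [1,3], [2,3]
  2-simplices (4): [0,1,2], [0,1,3], [0,2,3], [1,2,3]

giving chain groups C_0 ≅ Z^4, C_1 ≅ Z^6, C_2 ≅ Z^4.

The boundary map ∂_1: C_1 → C_0 sends each edge [p,q] (with p < q) to q − p. For instance
  ∂[0,2] = [2] − [0].
As a 4×6 matrix over Z this has rank 3, with invariant factors (1,1,1).

∂_2: C_2 → C_1 sends each 2-simplex [p,q,r] to [q,r] − [p,r] + [p,q]. For instance
  ∂[0,1,3] = [1,3] − [0,3] + [0,1],
  ∂[1,2,3] = [2,3] − [1,3] + [1,2].
As a 6×4 matrix over Z this has rank 3, with invariant factors (1,1,1).

Computing H_k = (kernel of ∂_k) / (image of ∂_{k+1}):

  H_1: rank ker ∂_1 − rank ∂_2 = (6 − 3) − 3 = 0, and the invariant factors of ∂_2 are all 1, so H_1 ≅ 0.

(K is a triangulation of the 2-sphere S^2.)

H_1 = 0.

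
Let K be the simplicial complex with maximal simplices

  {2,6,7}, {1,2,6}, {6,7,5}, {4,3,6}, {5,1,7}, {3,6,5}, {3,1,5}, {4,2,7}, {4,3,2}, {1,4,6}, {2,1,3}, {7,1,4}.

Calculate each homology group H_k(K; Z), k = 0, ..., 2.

H_0 = Z,  H_1 = Z/2,  H_2 = 0.

Take the total order 1 < 2 < 3 < 4 < 5 < 6 < 7 on the vertex set. Then K (dimension 2) consists of the simplices:

  0-simplices (7): [1], [2], [3], [4], [5], [6], [7]
  1-simplices (18): [1,2], [1,3], [1,4], [1,5], [1,6], [1,7], [2,3], [2,4], [2,6], [2,7], [3,4], [3,5], [3,6], [4,6], [4,7], [5,6], [5,7], [6,7]
  2-simplices (12): [1,2,3], [1,2,6], [1,3,5], [1,4,6], [1,4,7], [1,5,7], [2,3,4], [2,4,7], [2,6,7], [3,4,6], [3,5,6], [5,6,7]

Hence C_0 ≅ Z^7, C_1 ≅ Z^18, C_2 ≅ Z^12.

The boundary map ∂_1: C_1 → C_0 is given by ∂[p,q] = [q] − [p]. For instance
  ∂[1,6] = [6] − [1].
As a 7×18 matrix over Z this has rank 6, with invariant factors (1,1,1,1,1,1).

∂_2: C_2 → C_1 acts by ∂[p,q,r] = [q,r] − [p,r] + [p,q]. For instance
  ∂[1,2,6] = [2,6] − [1,6] + [1,2],
  ∂[2,6,7] = [6,7] − [2,7] + [2,6].
As a 18×12 matrix over Z this has rank 12, with invariant factors (1,1,1,1,1,1,1,1,1,1,1,2).

Now H_k = ker ∂_k / im ∂_{k+1}, so:

  H_0: rank C_0 − rank ∂_1 = 7 − 6 = 1, and the invariant factors of ∂_1 are all 1, so H_0 ≅ Z.
  H_1: rank ker ∂_1 − rank ∂_2 = (18 − 6) − 12 = 0, and ∂_2 has invariant factor 2 > 1, so H_1 ≅ Z/2.
  H_2: rank ker ∂_2 − rank ∂_3 = (12 − 12) − 0 = 0, and there is no ∂_3, so H_2 ≅ 0.

As a check, the Euler characteristic is 7 − 18 + 12 = 1, which agrees with 1 − 0 + 0 = 1.
(K is a triangulation of the real projective plane RP^2.)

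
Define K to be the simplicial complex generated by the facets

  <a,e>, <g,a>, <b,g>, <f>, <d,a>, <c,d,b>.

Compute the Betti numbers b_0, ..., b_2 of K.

Order the vertices as a < b < c < d < e < f < g. Listing each simplex with vertices in this order, K has dimension 2 with simplices:

  0-simplices (7): a, b, c, d, e, f, g
  1-simplices (7): ad, ae, ag, bc, bd, bg, cd
  2-simplices (1): bcd

Hence C_0 ≅ Z^7, C_1 ≅ Z^7, C_2 ≅ Z^1.

The boundary map ∂_1: C_1 → C_0 maps an edge to its endpoints' difference, ∂[p,q] = q − p. For instance
  ∂ae = e − a.
The 7×7 boundary matrix has rank 5 and Smith normal form diag(1,1,1,1,1).

The boundary map ∂_2: C_2 → C_1 acts by ∂[p,q,r] = [q,r] − [p,r] + [p,q]. For instance
  ∂bcd = cd − bd + bc.
The resulting 7×1 matrix has rank 1, and its Smith normal form has invariant factors (1).

Reading off H_k = ker ∂_k / im ∂_{k+1}:

  H_0: rank C_0 − rank ∂_1 = 7 − 5 = 2, and the invariant factors of ∂_1 are all 1, so H_0 = Z^2.
  H_1: rank ker ∂_1 − rank ∂_2 = (7 − 5) − 1 = 1, and the invariant factors of ∂_2 are all 1, so H_1 = Z.
  H_2: rank ker ∂_2 − rank ∂_3 = (1 − 1) − 0 = 0, and there is no ∂_3, so H_2 = 0.

As a check, the Euler characteristic is 7 − 7 + 1 = 1, which agrees with 2 − 1 + 0 = 1.

Hence the Betti numbers are b_0 = 2, b_1 = 1, b_2 = 0.

b_0 = 2, b_1 = 1, b_2 = 0.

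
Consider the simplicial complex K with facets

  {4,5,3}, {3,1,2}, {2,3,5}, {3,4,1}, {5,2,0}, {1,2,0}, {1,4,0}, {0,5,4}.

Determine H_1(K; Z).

H_1 = 0.

We work with the vertex ordering 0 < 1 < 2 < 3 < 4 < 5. The simplices of K, each written with vertices in increasing order, are:

  0-simplices (6): [0], [1], [2], [3], [4], [5]
  1-simplices (12): [0,1], [0,2], [0,4], [0,5], [1,2], [1,3], [1,4], [2,3], [2,5], [3,4], [3,5], [4,5]
  2-simplices (8): [0,1,2], [0,1,4], [0,2,5], [0,4,5], [1,2,3], [1,3,4], [2,3,5], [3,4,5]

Hence C_0 ≅ Z^6, C_1 ≅ Z^12, C_2 ≅ Z^8.

∂_1: C_1 → C_0 maps an edge to its endpoints' difference, ∂[p,q] = q − p. For instance
  ∂[1,2] = [2] − [1].
The resulting 6×12 matrix has rank 5, and its Smith normal form has invariant factors (1,1,1,1,1).

∂_2: C_2 → C_1 acts by ∂[p,q,r] = [q,r] − [p,r] + [p,q]. For instance
  ∂[1,2,3] = [2,3] − [1,3] + [1,2],
  ∂[3,4,5] = [4,5] − [3,5] + [3,4].
This gives a 12×8 integer matrix of rank 7; reducing to Smith normal form yields diagonal entries (1,1,1,1,1,1,1).

Now H_k = ker ∂_k / im ∂_{k+1}, so:

  H_1: rank ker ∂_1 − rank ∂_2 = (12 − 5) − 7 = 0, and the invariant factors of ∂_2 are all 1, so H_1 = 0.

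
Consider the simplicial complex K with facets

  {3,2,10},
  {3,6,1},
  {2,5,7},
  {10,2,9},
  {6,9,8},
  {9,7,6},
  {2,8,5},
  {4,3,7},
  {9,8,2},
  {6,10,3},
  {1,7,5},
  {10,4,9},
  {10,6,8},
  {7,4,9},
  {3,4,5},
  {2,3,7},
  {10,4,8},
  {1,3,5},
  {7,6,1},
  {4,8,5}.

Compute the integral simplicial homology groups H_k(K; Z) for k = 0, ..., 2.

Take the total order 1 < 2 < 3 < 4 < 5 < 6 < 7 < 8 < 9 < 10 on the vertex set. Then K (dimension 2) consists of the simplices:

  0-simplices (10): [1], [2], [3], [4], [5], [6], [7], [8], [9], [10]
  1-simplices (30): (30 of them)
  2-simplices (20): (20 of them)

giving chain groups C_0 ≅ Z^10, C_1 ≅ Z^30, C_2 ≅ Z^20.

The boundary map ∂_1: C_1 → C_0 is given by ∂[p,q] = [q] − [p]. For instance
  ∂[8,10] = [10] − [8].
The resulting 10×30 matrix has rank 9, and its Smith normal form has invariant factors (1,1,1,1,1,1,1,1,1).

Boundary ∂_2: C_2 → C_1 maps a triangle to the signed sum of its edges. For instance
  ∂[6,7,9] = [7,9] − [6,9] + [6,7],
  ∂[4,8,10] = [8,10] − [4,10] + [4,8].
The 30×20 boundary matrix has rank 20 and Smith normal form diag(1,1,1,1,1,1,1,1,1,1,1,1,1,1,1,1,1,1,1,2).

Computing H_k = (kernel of ∂_k) / (image of ∂_{k+1}):

  H_0: rank C_0 − rank ∂_1 = 10 − 9 = 1, and the invariant factors of ∂_1 are all 1, so H_0 = Z.
  H_1: rank ker ∂_1 − rank ∂_2 = (30 − 9) − 20 = 1, and ∂_2 has invariant factor 2 > 1, so H_1 = Z ⊕ Z/2.
  H_2: rank ker ∂_2 − rank ∂_3 = (20 − 20) − 0 = 0, and there is no ∂_3, so H_2 = 0.

H_0 = Z,  H_1 = Z ⊕ Z/2,  H_2 = 0.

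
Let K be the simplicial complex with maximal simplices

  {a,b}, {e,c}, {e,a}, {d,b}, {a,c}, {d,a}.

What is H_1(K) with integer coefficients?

H_1 = Z^2.

Take the total order a < b < c < d < e on the vertex set. Then K (dimension 1) consists of the simplices:

  0-simplices (5): a, b, c, d, e
  1-simplices (6): ab, ac, ad, ae, bd, ce

Hence C_0 ≅ Z^5, C_1 ≅ Z^6.

Boundary ∂_1: C_1 → C_0 maps an edge to its endpoints' difference, ∂[p,q] = q − p. For instance
  ∂ce = e − c.
The 5×6 boundary matrix has rank 4 and Smith normal form diag(1,1,1,1).

From H_k ≅ ker(∂_k) / im(∂_{k+1}) we obtain:

  H_1: rank ker ∂_1 − rank ∂_2 = (6 − 4) − 0 = 2, and there is no ∂_2, so H_1 = Z^2.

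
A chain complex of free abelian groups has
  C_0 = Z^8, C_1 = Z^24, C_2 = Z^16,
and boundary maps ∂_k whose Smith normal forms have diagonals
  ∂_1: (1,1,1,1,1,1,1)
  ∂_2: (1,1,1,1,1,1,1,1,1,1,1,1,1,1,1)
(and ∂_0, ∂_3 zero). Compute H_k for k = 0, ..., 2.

H_0: b_0 = 8 − 0 − 7 = 1; torsion from ∂_1 factors > 1: none. So H_0 = Z.
H_1: b_1 = 24 − 7 − 15 = 2; torsion from ∂_2 factors > 1: none. So H_1 = Z^2.
H_2: b_2 = 16 − 15 − 0 = 1; torsion from ∂_3 factors > 1: none. So H_2 = Z.

H_0 = Z,  H_1 = Z^2,  H_2 = Z.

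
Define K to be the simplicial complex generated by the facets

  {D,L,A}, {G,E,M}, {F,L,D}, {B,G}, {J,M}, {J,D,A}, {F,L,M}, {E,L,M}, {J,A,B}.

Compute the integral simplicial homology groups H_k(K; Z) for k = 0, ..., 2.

Take the total order A < B < D < E < F < G < J < L < M on the vertex set. Then K (dimension 2) consists of the simplices:

  0-simplices (9): A, B, D, E, F, G, J, L, M
  1-simplices (17): AB, AD, AJ, AL, BG, BJ, DF, DJ, DL, EG, EL, EM, FL, FM, GM, JM, LM
  2-simplices (7): ABJ, ADJ, ADL, DFL, EGM, ELM, FLM

giving chain groups C_0 ≅ Z^9, C_1 ≅ Z^17, C_2 ≅ Z^7.

∂_1: C_1 → C_0 is given by ∂[p,q] = [q] − [p]. For instance
  ∂AL = L − A.
This gives a 9×17 integer matrix of rank 8; reducing to Smith normal form yields diagonal entries (1,1,1,1,1,1,1,1).

∂_2: C_2 → C_1 sends each 2-simplex [p,q,r] to [q,r] − [p,r] + [p,q]. For instance
  ∂FLM = LM − FM + FL,
  ∂ADL = DL − AL + AD.
As a 17×7 matrix over Z this has rank 7, with invariant factors (1,1,1,1,1,1,1).

Now H_k = ker ∂_k / im ∂_{k+1}, so:

  H_0: rank C_0 − rank ∂_1 = 9 − 8 = 1, and the invariant factors of ∂_1 are all 1, so H_0 = Z.
  H_1: rank ker ∂_1 − rank ∂_2 = (17 − 8) − 7 = 2, and the invariant factors of ∂_2 are all 1, so H_1 = Z^2.
  H_2: rank ker ∂_2 − rank ∂_3 = (7 − 7) − 0 = 0, and there is no ∂_3, so H_2 = 0.

As a check, the Euler characteristic is 9 − 17 + 7 = -1, which agrees with 1 − 2 + 0 = -1.

H_0 = Z,  H_1 = Z^2,  H_2 = 0.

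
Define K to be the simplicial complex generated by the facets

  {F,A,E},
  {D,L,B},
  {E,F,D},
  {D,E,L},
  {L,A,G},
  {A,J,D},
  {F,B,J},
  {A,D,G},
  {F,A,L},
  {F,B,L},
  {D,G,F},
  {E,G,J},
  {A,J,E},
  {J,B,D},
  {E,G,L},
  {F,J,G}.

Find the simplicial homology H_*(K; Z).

H_0 = Z,  H_1 = Z^2,  H_2 = Z.

Order the vertices as A < B < D < E < F < G < J < L. Listing each simplex with vertices in this order, K has dimension 2 with simplices:

  0-simplices (8): A, B, D, E, F, G, J, L
  1-simplices (24): AD, AE, AF, AG, AJ, AL, BD, BF, BJ, BL, DE, DF, DG, DJ, DL, EF, EG, EJ, EL, FG, FJ, FL, GJ, GL
  2-simplices (16): ADG, ADJ, AEF, AEJ, AFL, AGL, BDJ, BDL, BFJ, BFL, DEF, DEL, DFG, EGJ, EGL, FGJ

giving chain groups C_0 ≅ Z^8, C_1 ≅ Z^24, C_2 ≅ Z^16.

∂_1: C_1 → C_0 is given by ∂[p,q] = [q] − [p]. For instance
  ∂EF = F − E.
The 8×24 boundary matrix has rank 7 and Smith normal form diag(1,1,1,1,1,1,1).

Boundary ∂_2: C_2 → C_1 acts by ∂[p,q,r] = [q,r] − [p,r] + [p,q]. For instance
  ∂BFJ = FJ − BJ + BF,
  ∂AFL = FL − AL + AF.
The 24×16 boundary matrix has rank 15 and Smith normal form diag(1,1,1,1,1,1,1,1,1,1,1,1,1,1,1).

Reading off H_k = ker ∂_k / im ∂_{k+1}:

  H_0: rank C_0 − rank ∂_1 = 8 − 7 = 1, and the invariant factors of ∂_1 are all 1, so H_0 = Z.
  H_1: rank ker ∂_1 − rank ∂_2 = (24 − 7) − 15 = 2, and the invariant factors of ∂_2 are all 1, so H_1 = Z^2.
  H_2: rank ker ∂_2 − rank ∂_3 = (16 − 15) − 0 = 1, and there is no ∂_3, so H_2 = Z.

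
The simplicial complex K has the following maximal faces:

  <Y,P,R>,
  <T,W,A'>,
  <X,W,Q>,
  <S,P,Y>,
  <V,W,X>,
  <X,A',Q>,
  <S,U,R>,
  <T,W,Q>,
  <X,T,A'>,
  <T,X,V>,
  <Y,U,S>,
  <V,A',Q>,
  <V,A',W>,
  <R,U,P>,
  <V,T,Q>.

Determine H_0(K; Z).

H_0 = Z^2.

We work with the vertex ordering P < Q < R < S < T < U < V < W < X < Y < A'. The simplices of K, each written with vertices in increasing order, are:

  0-simplices (11): [P], [Q], [R], [S], [T], [U], [V], [W], [X], [Y], [A']
  1-simplices (25): (25 of them)
  2-simplices (15): [P,R,U], [P,R,Y], [P,S,Y], [Q,T,V], [Q,T,W], [Q,V,A'], [Q,W,X], [Q,X,A'], [R,S,U], [S,U,Y], [T,V,X], [T,W,A'], [T,X,A'], [V,W,X], [V,W,A']

giving chain groups C_0 ≅ Z^11, C_1 ≅ Z^25, C_2 ≅ Z^15.

Boundary ∂_1: C_1 → C_0 maps an edge to its endpoints' difference, ∂[p,q] = q − p. For instance
  ∂[Q,X] = [X] − [Q].
This gives a 11×25 integer matrix of rank 9; reducing to Smith normal form yields diagonal entries (1,1,1,1,1,1,1,1,1).

∂_2: C_2 → C_1 sends each 2-simplex [p,q,r] to [q,r] − [p,r] + [p,q]. For instance
  ∂[S,U,Y] = [U,Y] − [S,Y] + [S,U],
  ∂[P,R,Y] = [R,Y] − [P,Y] + [P,R].
The 25×15 boundary matrix has rank 15 and Smith normal form diag(1,1,1,1,1,1,1,1,1,1,1,1,1,1,2).

Now H_k = ker ∂_k / im ∂_{k+1}, so:

  H_0: rank C_0 − rank ∂_1 = 11 − 9 = 2, and the invariant factors of ∂_1 are all 1, so H_0 = Z^2.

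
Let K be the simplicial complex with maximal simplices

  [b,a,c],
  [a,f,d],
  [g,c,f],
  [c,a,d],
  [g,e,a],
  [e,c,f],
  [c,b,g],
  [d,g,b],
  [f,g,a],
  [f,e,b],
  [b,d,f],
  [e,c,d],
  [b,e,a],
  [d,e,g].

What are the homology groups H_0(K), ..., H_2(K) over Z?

We work with the vertex ordering a < b < c < d < e < f < g. The simplices of K, each written with vertices in increasing order, are:

  0-simplices (7): a, b, c, d, e, f, g
  1-simplices (21): ab, ac, ad, ae, af, ag, bc, bd, be, bf, bg, cd, ce, cf, cg, de, df, dg, ef, eg, fg
  2-simplices (14): abc, abe, acd, adf, aeg, afg, bcg, bdf, bdg, bef, cde, cef, cfg, deg

giving chain groups C_0 ≅ Z^7, C_1 ≅ Z^21, C_2 ≅ Z^14.

The boundary map ∂_1: C_1 → C_0 maps an edge to its endpoints' difference, ∂[p,q] = q − p. For instance
  ∂ce = e − c.
The 7×21 boundary matrix has rank 6 and Smith normal form diag(1,1,1,1,1,1).

The boundary map ∂_2: C_2 → C_1 sends each 2-simplex [p,q,r] to [q,r] − [p,r] + [p,q]. For instance
  ∂bef = ef − bf + be,
  ∂cfg = fg − cg + cf.
The 21×14 boundary matrix has rank 13 and Smith normal form diag(1,1,1,1,1,1,1,1,1,1,1,1,1).

Reading off H_k = ker ∂_k / im ∂_{k+1}:

  H_0: rank C_0 − rank ∂_1 = 7 − 6 = 1, and the invariant factors of ∂_1 are all 1, so H_0 = Z.
  H_1: rank ker ∂_1 − rank ∂_2 = (21 − 6) − 13 = 2, and the invariant factors of ∂_2 are all 1, so H_1 = Z^2.
  H_2: rank ker ∂_2 − rank ∂_3 = (14 − 13) − 0 = 1, and there is no ∂_3, so H_2 = Z.

(K is a triangulation of the torus T^2.)

H_0 ≅ Z,  H_1 ≅ Z^2,  H_2 ≅ Z.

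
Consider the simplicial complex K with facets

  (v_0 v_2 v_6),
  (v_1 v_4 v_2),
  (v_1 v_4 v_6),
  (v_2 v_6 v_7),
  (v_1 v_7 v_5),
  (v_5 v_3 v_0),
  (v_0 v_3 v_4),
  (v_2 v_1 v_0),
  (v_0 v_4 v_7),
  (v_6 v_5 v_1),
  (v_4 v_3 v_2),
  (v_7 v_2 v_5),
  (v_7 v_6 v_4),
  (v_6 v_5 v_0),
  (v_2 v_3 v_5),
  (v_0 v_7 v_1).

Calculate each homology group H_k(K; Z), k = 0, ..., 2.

H_0 ≅ Z,  H_1 ≅ Z^2,  H_2 ≅ Z.

K has 8 vertices, 24 edges, 16 triangles.
rank ∂_0 = 0, rank ∂_1 = 7 ⇒ b_0 = 8 − 0 − 7 = 1; all invariant factors of ∂_1 are 1 so no torsion. So H_0 ≅ Z.
rank ∂_1 = 7, rank ∂_2 = 15 ⇒ b_1 = 24 − 7 − 15 = 2; all invariant factors of ∂_2 are 1 so no torsion. So H_1 ≅ Z^2.
rank ∂_2 = 15, rank ∂_3 = 0 ⇒ b_2 = 16 − 15 − 0 = 1. So H_2 ≅ Z.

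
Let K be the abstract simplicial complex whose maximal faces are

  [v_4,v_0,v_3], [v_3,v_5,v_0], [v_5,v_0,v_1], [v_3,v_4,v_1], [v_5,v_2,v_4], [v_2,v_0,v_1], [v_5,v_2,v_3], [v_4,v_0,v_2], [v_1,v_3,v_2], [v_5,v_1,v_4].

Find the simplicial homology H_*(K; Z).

Order the vertices as v_0 < v_1 < v_2 < v_3 < v_4 < v_5. Listing each simplex with vertices in this order, K has dimension 2 with simplices:

  0-simplices (6): [v_0], [v_1], [v_2], [v_3], [v_4], [v_5]
  1-simplices (15): (15 of them)
  2-simplices (10): [v_0,v_1,v_2], [v_0,v_1,v_5], [v_0,v_2,v_4], [v_0,v_3,v_4], [v_0,v_3,v_5], [v_1,v_2,v_3], [v_1,v_3,v_4], [v_1,v_4,v_5], [v_2,v_3,v_5], [v_2,v_4,v_5]

giving chain groups C_0 ≅ Z^6, C_1 ≅ Z^15, C_2 ≅ Z^10.

The boundary map ∂_1: C_1 → C_0 sends each edge [p,q] (with p < q) to q − p. For instance
  ∂[v_1,v_5] = [v_5] − [v_1].
This gives a 6×15 integer matrix of rank 5; reducing to Smith normal form yields diagonal entries (1,1,1,1,1).

Boundary ∂_2: C_2 → C_1 maps a triangle to the signed sum of its edges. For instance
  ∂[v_1,v_2,v_3] = [v_2,v_3] − [v_1,v_3] + [v_1,v_2],
  ∂[v_0,v_3,v_4] = [v_3,v_4] − [v_0,v_4] + [v_0,v_3].
As a 15×10 matrix over Z this has rank 10, with invariant factors (1,1,1,1,1,1,1,1,1,2).

Reading off H_k = ker ∂_k / im ∂_{k+1}:

  H_0: rank C_0 − rank ∂_1 = 6 − 5 = 1, and the invariant factors of ∂_1 are all 1, so H_0 = Z.
  H_1: rank ker ∂_1 − rank ∂_2 = (15 − 5) − 10 = 0, and ∂_2 has invariant factor 2 > 1, so H_1 = Z/2.
  H_2: rank ker ∂_2 − rank ∂_3 = (10 − 10) − 0 = 0, and there is no ∂_3, so H_2 = 0.

(K is a triangulation of the real projective plane RP^2.)

H_0 ≅ Z,  H_1 ≅ Z/2,  H_2 = 0.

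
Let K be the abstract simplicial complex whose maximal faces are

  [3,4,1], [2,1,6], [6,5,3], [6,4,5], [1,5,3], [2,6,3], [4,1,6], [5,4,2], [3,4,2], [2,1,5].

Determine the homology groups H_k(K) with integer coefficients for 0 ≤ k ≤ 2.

H_0 ≅ Z,  H_1 ≅ Z/2,  H_2 = 0.

Take the total order 1 < 2 < 3 < 4 < 5 < 6 on the vertex set. Then K (dimension 2) consists of the simplices:

  0-simplices (6): [1], [2], [3], [4], [5], [6]
  1-simplices (15): [1,2], [1,3], [1,4], [1,5], [1,6], [2,3], [2,4], [2,5], [2,6], [3,4], [3,5], [3,6], [4,5], [4,6], [5,6]
  2-simplices (10): [1,2,5], [1,2,6], [1,3,4], [1,3,5], [1,4,6], [2,3,4], [2,3,6], [2,4,5], [3,5,6], [4,5,6]

Hence C_0 ≅ Z^6, C_1 ≅ Z^15, C_2 ≅ Z^10.

∂_1: C_1 → C_0 sends each edge [p,q] (with p < q) to q − p.
This gives a 6×15 integer matrix of rank 5; reducing to Smith normal form yields diagonal entries (1,1,1,1,1).

The boundary map ∂_2: C_2 → C_1 sends each 2-simplex [p,q,r] to [q,r] − [p,r] + [p,q]. For instance
  ∂[2,4,5] = [4,5] − [2,5] + [2,4],
  ∂[1,2,5] = [2,5] − [1,5] + [1,2].
The resulting 15×10 matrix has rank 10, and its Smith normal form has invariant factors (1,1,1,1,1,1,1,1,1,2).

Reading off H_k = ker ∂_k / im ∂_{k+1}:

  H_0: rank C_0 − rank ∂_1 = 6 − 5 = 1, and the invariant factors of ∂_1 are all 1, so H_0 ≅ Z.
  H_1: rank ker ∂_1 − rank ∂_2 = (15 − 5) − 10 = 0, and ∂_2 has invariant factor 2 > 1, so H_1 ≅ Z/2.
  H_2: rank ker ∂_2 − rank ∂_3 = (10 − 10) − 0 = 0, and there is no ∂_3, so H_2 ≅ 0.

As a check, the Euler characteristic is 6 − 15 + 10 = 1, which agrees with 1 − 0 + 0 = 1.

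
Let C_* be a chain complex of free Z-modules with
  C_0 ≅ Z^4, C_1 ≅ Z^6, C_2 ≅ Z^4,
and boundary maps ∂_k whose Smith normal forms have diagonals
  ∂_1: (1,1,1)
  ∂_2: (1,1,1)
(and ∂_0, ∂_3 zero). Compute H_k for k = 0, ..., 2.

H_0: b_0 = 4 − 0 − 3 = 1; torsion from ∂_1 factors > 1: none. So H_0 = Z.
H_1: b_1 = 6 − 3 − 3 = 0; torsion from ∂_2 factors > 1: none. So H_1 = 0.
H_2: b_2 = 4 − 3 − 0 = 1; torsion from ∂_3 factors > 1: none. So H_2 = Z.

H_0 = Z,  H_1 = 0,  H_2 = Z.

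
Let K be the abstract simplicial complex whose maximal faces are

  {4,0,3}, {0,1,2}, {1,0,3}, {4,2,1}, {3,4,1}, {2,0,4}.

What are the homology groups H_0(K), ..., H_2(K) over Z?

H_0 = Z,  H_1 = 0,  H_2 = Z.

We work with the vertex ordering 0 < 1 < 2 < 3 < 4. The simplices of K, each written with vertices in increasing order, are:

  0-simplices (5): [0], [1], [2], [3], [4]
  1-simplices (9): [0,1], [0,2], [0,3], [0,4], [1,2], [1,3], [1,4], [2,4], [3,4]
  2-simplices (6): [0,1,2], [0,1,3], [0,2,4], [0,3,4], [1,2,4], [1,3,4]

so the chain groups are C_0 ≅ Z^5, C_1 ≅ Z^9, C_2 ≅ Z^6.

∂_1: C_1 → C_0 maps an edge to its endpoints' difference, ∂[p,q] = q − p. For instance
  ∂[2,4] = [4] − [2].
This gives a 5×9 integer matrix of rank 4; reducing to Smith normal form yields diagonal entries (1,1,1,1).

∂_2: C_2 → C_1 sends each 2-simplex [p,q,r] to [q,r] − [p,r] + [p,q]. For instance
  ∂[0,1,3] = [1,3] − [0,3] + [0,1],
  ∂[0,3,4] = [3,4] − [0,4] + [0,3].
The 9×6 boundary matrix has rank 5 and Smith normal form diag(1,1,1,1,1).

Now H_k = ker ∂_k / im ∂_{k+1}, so:

  H_0: rank C_0 − rank ∂_1 = 5 − 4 = 1, and the invariant factors of ∂_1 are all 1, so H_0 = Z.
  H_1: rank ker ∂_1 − rank ∂_2 = (9 − 4) − 5 = 0, and the invariant factors of ∂_2 are all 1, so H_1 = 0.
  H_2: rank ker ∂_2 − rank ∂_3 = (6 − 5) − 0 = 1, and there is no ∂_3, so H_2 = Z.

As a check, the Euler characteristic is 5 − 9 + 6 = 2, which agrees with 1 − 0 + 1 = 2.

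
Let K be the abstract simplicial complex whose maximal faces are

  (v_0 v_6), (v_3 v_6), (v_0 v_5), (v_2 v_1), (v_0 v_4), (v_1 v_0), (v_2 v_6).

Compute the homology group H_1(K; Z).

We work with the vertex ordering v_0 < v_1 < v_2 < v_3 < v_4 < v_5 < v_6. The simplices of K, each written with vertices in increasing order, are:

  0-simplices (7): [v_0], [v_1], [v_2], [v_3], [v_4], [v_5], [v_6]
  1-simplices (7): [v_0,v_1], [v_0,v_4], [v_0,v_5], [v_0,v_6], [v_1,v_2], [v_2,v_6], [v_3,v_6]

Hence C_0 ≅ Z^7, C_1 ≅ Z^7.

The boundary map ∂_1: C_1 → C_0 sends each edge [p,q] (with p < q) to q − p. For instance
  ∂[v_0,v_4] = [v_4] − [v_0].
This gives a 7×7 integer matrix of rank 6; reducing to Smith normal form yields diagonal entries (1,1,1,1,1,1).

Computing H_k = (kernel of ∂_k) / (image of ∂_{k+1}):

  H_1: rank ker ∂_1 − rank ∂_2 = (7 − 6) − 0 = 1, and there is no ∂_2, so H_1 = Z.

H_1 ≅ Z.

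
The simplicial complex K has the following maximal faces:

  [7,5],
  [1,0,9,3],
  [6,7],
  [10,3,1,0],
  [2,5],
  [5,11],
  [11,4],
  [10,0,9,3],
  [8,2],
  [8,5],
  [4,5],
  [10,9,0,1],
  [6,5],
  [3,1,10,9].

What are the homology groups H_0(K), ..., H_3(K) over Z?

H_0 ≅ Z^2,  H_1 ≅ Z^3,  H_2 = 0,  H_3 ≅ Z.

Fix the vertex order 0 < 1 < 2 < 3 < 4 < 5 < 6 < 7 < 8 < 9 < 10 < 11 and write every simplex with vertices in increasing order. Then dim K = 3 and the simplices of K are:

  0-simplices (12): [0], [1], [2], [3], [4], [5], [6], [7], [8], [9], [10], [11]
  1-simplices (19): [0,1], [0,3], [0,9], [0,10], [1,3], [1,9], [1,10], [2,5], [2,8], [3,9], [3,10], [4,5], [4,11], [5,6], [5,7], [5,8], [5,11], [6,7], [9,10]
  2-simplices (10): [0,1,3], [0,1,9], [0,1,10], [0,3,9], [0,3,10], [0,9,10], [1,3,9], [1,3,10], [1,9,10], [3,9,10]
  3-simplices (5): [0,1,3,9], [0,1,3,10], [0,1,9,10], [0,3,9,10], [1,3,9,10]

giving chain groups C_0 ≅ Z^12, C_1 ≅ Z^19, C_2 ≅ Z^10, C_3 ≅ Z^5.

∂_1: C_1 → C_0 sends each edge [p,q] (with p < q) to q − p. For instance
  ∂[0,3] = [3] − [0].
The resulting 12×19 matrix has rank 10, and its Smith normal form has invariant factors (1,1,1,1,1,1,1,1,1,1).

Boundary ∂_2: C_2 → C_1 sends each 2-simplex [p,q,r] to [q,r] − [p,r] + [p,q]. For instance
  ∂[0,1,3] = [1,3] − [0,3] + [0,1],
  ∂[0,9,10] = [9,10] − [0,10] + [0,9].
The 19×10 boundary matrix has rank 6 and Smith normal form diag(1,1,1,1,1,1).

∂_3: C_3 → C_2 sends each 3-simplex σ to the alternating sum Σ_i (−1)^i (σ with its i-th vertex removed). For instance
  ∂[0,1,3,9] = [1,3,9] − [0,3,9] + [0,1,9] − [0,1,3],
  ∂[1,3,9,10] = [3,9,10] − [1,9,10] + [1,3,10] − [1,3,9].
As a 10×5 matrix over Z this has rank 4, with invariant factors (1,1,1,1).

Reading off H_k = ker ∂_k / im ∂_{k+1}:

  H_0: rank C_0 − rank ∂_1 = 12 − 10 = 2, and the invariant factors of ∂_1 are all 1, so H_0 = Z^2.
  H_1: rank ker ∂_1 − rank ∂_2 = (19 − 10) − 6 = 3, and the invariant factors of ∂_2 are all 1, so H_1 = Z^3.
  H_2: rank ker ∂_2 − rank ∂_3 = (10 − 6) − 4 = 0, and the invariant factors of ∂_3 are all 1, so H_2 = 0.
  H_3: rank ker ∂_3 − rank ∂_4 = (5 − 4) − 0 = 1, and there is no ∂_4, so H_3 = Z.

(K is a triangulation of the disjoint union of the 3-sphere S^3 and a wedge of 3 circles.)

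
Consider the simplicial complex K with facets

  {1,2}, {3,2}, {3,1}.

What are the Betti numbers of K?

b_0 = 1, b_1 = 1.

Fix the vertex order 1 < 2 < 3 and write every simplex with vertices in increasing order. Then dim K = 1 and the simplices of K are:

  0-simplices (3): [1], [2], [3]
  1-simplices (3): [1,2], [1,3], [2,3]

Hence C_0 ≅ Z^3, C_1 ≅ Z^3.

Boundary ∂_1: C_1 → C_0 is given by ∂[p,q] = [q] − [p]. For instance
  ∂[1,3] = [3] − [1].
This gives a 3×3 integer matrix of rank 2; reducing to Smith normal form yields diagonal entries (1,1).

From H_k ≅ ker(∂_k) / im(∂_{k+1}) we obtain:

  H_0: rank C_0 − rank ∂_1 = 3 − 2 = 1, and the invariant factors of ∂_1 are all 1, so H_0 ≅ Z.
  H_1: rank ker ∂_1 − rank ∂_2 = (3 − 2) − 0 = 1, and there is no ∂_2, so H_1 ≅ Z.

(K is a triangulation of the circle S^1.)

Hence the Betti numbers are b_0 = 1, b_1 = 1.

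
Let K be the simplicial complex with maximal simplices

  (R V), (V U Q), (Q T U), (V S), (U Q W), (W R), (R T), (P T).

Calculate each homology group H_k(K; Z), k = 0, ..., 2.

H_0 ≅ Z,  H_1 ≅ Z^2,  H_2 = 0.

We work with the vertex ordering P < Q < R < S < T < U < V < W. The simplices of K, each written with vertices in increasing order, are:

  0-simplices (8): P, Q, R, S, T, U, V, W
  1-simplices (12): PT, QT, QU, QV, QW, RT, RV, RW, SV, TU, UV, UW
  2-simplices (3): QTU, QUV, QUW

so the chain groups are C_0 ≅ Z^8, C_1 ≅ Z^12, C_2 ≅ Z^3.

The boundary map ∂_1: C_1 → C_0 is given by ∂[p,q] = [q] − [p]. For instance
  ∂TU = U − T.
The resulting 8×12 matrix has rank 7, and its Smith normal form has invariant factors (1,1,1,1,1,1,1).

The boundary map ∂_2: C_2 → C_1 acts by ∂[p,q,r] = [q,r] − [p,r] + [p,q]. For instance
  ∂QUV = UV − QV + QU,
  ∂QTU = TU − QU + QT.
This gives a 12×3 integer matrix of rank 3; reducing to Smith normal form yields diagonal entries (1,1,1).

Now H_k = ker ∂_k / im ∂_{k+1}, so:

  H_0: rank C_0 − rank ∂_1 = 8 − 7 = 1, and the invariant factors of ∂_1 are all 1, so H_0 ≅ Z.
  H_1: rank ker ∂_1 − rank ∂_2 = (12 − 7) − 3 = 2, and the invariant factors of ∂_2 are all 1, so H_1 ≅ Z^2.
  H_2: rank ker ∂_2 − rank ∂_3 = (3 − 3) − 0 = 0, and there is no ∂_3, so H_2 ≅ 0.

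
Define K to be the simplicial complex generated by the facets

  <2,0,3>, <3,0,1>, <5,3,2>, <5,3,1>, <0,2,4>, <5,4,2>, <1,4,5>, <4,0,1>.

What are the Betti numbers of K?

b_0 = 1, b_1 = 0, b_2 = 1.

K has 6 vertices, 12 edges, 8 triangles.
rank ∂_0 = 0, rank ∂_1 = 5 ⇒ b_0 = 6 − 0 − 5 = 1; all invariant factors of ∂_1 are 1 so no torsion. So H_0 = Z.
rank ∂_1 = 5, rank ∂_2 = 7 ⇒ b_1 = 12 − 5 − 7 = 0; all invariant factors of ∂_2 are 1 so no torsion. So H_1 = 0.
rank ∂_2 = 7, rank ∂_3 = 0 ⇒ b_2 = 8 − 7 − 0 = 1. So H_2 = Z.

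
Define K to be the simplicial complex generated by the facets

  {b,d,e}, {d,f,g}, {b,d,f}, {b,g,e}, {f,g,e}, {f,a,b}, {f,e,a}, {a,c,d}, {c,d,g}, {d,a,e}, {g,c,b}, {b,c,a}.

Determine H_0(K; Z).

Fix the vertex order a < b < c < d < e < f < g and write every simplex with vertices in increasing order. Then dim K = 2 and the simplices of K are:

  0-simplices (7): a, b, c, d, e, f, g
  1-simplices (18): ab, ac, ad, ae, af, bc, bd, be, bf, bg, cd, cg, de, df, dg, ef, eg, fg
  2-simplices (12): abc, abf, acd, ade, aef, bcg, bde, bdf, beg, cdg, dfg, efg

Hence C_0 ≅ Z^7, C_1 ≅ Z^18, C_2 ≅ Z^12.

Boundary ∂_1: C_1 → C_0 maps an edge to its endpoints' difference, ∂[p,q] = q − p.
This gives a 7×18 integer matrix of rank 6; reducing to Smith normal form yields diagonal entries (1,1,1,1,1,1).

∂_2: C_2 → C_1 acts by ∂[p,q,r] = [q,r] − [p,r] + [p,q]. For instance
  ∂abc = bc − ac + ab,
  ∂abf = bf − af + ab.
The resulting 18×12 matrix has rank 12, and its Smith normal form has invariant factors (1,1,1,1,1,1,1,1,1,1,1,2).

Computing H_k = (kernel of ∂_k) / (image of ∂_{k+1}):

  H_0: rank C_0 − rank ∂_1 = 7 − 6 = 1, and the invariant factors of ∂_1 are all 1, so H_0 = Z.

(K is a triangulation of the real projective plane RP^2.)

H_0 = Z.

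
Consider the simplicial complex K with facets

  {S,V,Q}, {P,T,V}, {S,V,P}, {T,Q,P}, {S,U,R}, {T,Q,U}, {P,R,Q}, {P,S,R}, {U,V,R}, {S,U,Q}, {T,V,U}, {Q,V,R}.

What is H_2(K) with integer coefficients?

H_2 = 0.

K has 7 vertices, 18 edges, 12 triangles.
rank ∂_2 = 12, rank ∂_3 = 0 ⇒ b_2 = 12 − 12 − 0 = 0. So H_2 ≅ 0.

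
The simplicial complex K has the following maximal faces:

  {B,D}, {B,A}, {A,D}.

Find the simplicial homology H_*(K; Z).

H_0 = Z,  H_1 = Z.

Take the total order A < B < D on the vertex set. Then K (dimension 1) consists of the simplices:

  0-simplices (3): A, B, D
  1-simplices (3): AB, AD, BD

so the chain groups are C_0 ≅ Z^3, C_1 ≅ Z^3.

The boundary map ∂_1: C_1 → C_0 sends each edge [p,q] (with p < q) to q − p. For instance
  ∂BD = D − B.
As a 3×3 matrix over Z this has rank 2, with invariant factors (1,1).

From H_k ≅ ker(∂_k) / im(∂_{k+1}) we obtain:

  H_0: rank C_0 − rank ∂_1 = 3 − 2 = 1, and the invariant factors of ∂_1 are all 1, so H_0 ≅ Z.
  H_1: rank ker ∂_1 − rank ∂_2 = (3 − 2) − 0 = 1, and there is no ∂_2, so H_1 ≅ Z.

As a check, the Euler characteristic is 3 − 3 = 0, which agrees with 1 − 1 = 0.
(K is a triangulation of the circle S^1.)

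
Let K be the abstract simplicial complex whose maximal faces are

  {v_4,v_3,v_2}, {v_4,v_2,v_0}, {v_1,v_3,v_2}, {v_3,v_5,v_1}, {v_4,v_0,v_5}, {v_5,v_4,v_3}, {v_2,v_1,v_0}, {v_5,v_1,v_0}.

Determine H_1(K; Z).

H_1 = 0.

Fix the vertex order v_0 < v_1 < v_2 < v_3 < v_4 < v_5 and write every simplex with vertices in increasing order. Then dim K = 2 and the simplices of K are:

  0-simplices (6): [v_0], [v_1], [v_2], [v_3], [v_4], [v_5]
  1-simplices (12): [v_0,v_1], [v_0,v_2], [v_0,v_4], [v_0,v_5], [v_1,v_2], [v_1,v_3], [v_1,v_5], [v_2,v_3], [v_2,v_4], [v_3,v_4], [v_3,v_5], [v_4,v_5]
  2-simplices (8): [v_0,v_1,v_2], [v_0,v_1,v_5], [v_0,v_2,v_4], [v_0,v_4,v_5], [v_1,v_2,v_3], [v_1,v_3,v_5], [v_2,v_3,v_4], [v_3,v_4,v_5]

Hence C_0 ≅ Z^6, C_1 ≅ Z^12, C_2 ≅ Z^8.

∂_1: C_1 → C_0 maps an edge to its endpoints' difference, ∂[p,q] = q − p. For instance
  ∂[v_0,v_2] = [v_2] − [v_0].
This gives a 6×12 integer matrix of rank 5; reducing to Smith normal form yields diagonal entries (1,1,1,1,1).

Boundary ∂_2: C_2 → C_1 maps a triangle to the signed sum of its edges. For instance
  ∂[v_0,v_2,v_4] = [v_2,v_4] − [v_0,v_4] + [v_0,v_2],
  ∂[v_1,v_3,v_5] = [v_3,v_5] − [v_1,v_5] + [v_1,v_3].
As a 12×8 matrix over Z this has rank 7, with invariant factors (1,1,1,1,1,1,1).

Now H_k = ker ∂_k / im ∂_{k+1}, so:

  H_1: rank ker ∂_1 − rank ∂_2 = (12 − 5) − 7 = 0, and the invariant factors of ∂_2 are all 1, so H_1 = 0.

(K is a triangulation of the 2-sphere S^2.)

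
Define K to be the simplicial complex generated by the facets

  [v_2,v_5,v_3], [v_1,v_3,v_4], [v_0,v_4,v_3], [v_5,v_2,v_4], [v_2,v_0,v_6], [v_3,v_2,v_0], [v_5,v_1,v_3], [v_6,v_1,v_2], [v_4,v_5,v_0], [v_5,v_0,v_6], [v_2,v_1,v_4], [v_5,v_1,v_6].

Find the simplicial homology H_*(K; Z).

H_0 ≅ Z,  H_1 ≅ Z/2,  H_2 = 0.

We work with the vertex ordering v_0 < v_1 < v_2 < v_3 < v_4 < v_5 < v_6. The simplices of K, each written with vertices in increasing order, are:

  0-simplices (7): [v_0], [v_1], [v_2], [v_3], [v_4], [v_5], [v_6]
  1-simplices (18): (18 of them)
  2-simplices (12): (12 of them)

giving chain groups C_0 ≅ Z^7, C_1 ≅ Z^18, C_2 ≅ Z^12.

∂_1: C_1 → C_0 is given by ∂[p,q] = [q] − [p].
The 7×18 boundary matrix has rank 6 and Smith normal form diag(1,1,1,1,1,1).

∂_2: C_2 → C_1 sends each 2-simplex [p,q,r] to [q,r] − [p,r] + [p,q]. For instance
  ∂[v_1,v_2,v_6] = [v_2,v_6] − [v_1,v_6] + [v_1,v_2],
  ∂[v_1,v_5,v_6] = [v_5,v_6] − [v_1,v_6] + [v_1,v_5].
The 18×12 boundary matrix has rank 12 and Smith normal form diag(1,1,1,1,1,1,1,1,1,1,1,2).

Now H_k = ker ∂_k / im ∂_{k+1}, so:

  H_0: rank C_0 − rank ∂_1 = 7 − 6 = 1, and the invariant factors of ∂_1 are all 1, so H_0 = Z.
  H_1: rank ker ∂_1 − rank ∂_2 = (18 − 6) − 12 = 0, and ∂_2 has invariant factor 2 > 1, so H_1 = Z/2.
  H_2: rank ker ∂_2 − rank ∂_3 = (12 − 12) − 0 = 0, and there is no ∂_3, so H_2 = 0.

(K is a triangulation of the real projective plane RP^2.)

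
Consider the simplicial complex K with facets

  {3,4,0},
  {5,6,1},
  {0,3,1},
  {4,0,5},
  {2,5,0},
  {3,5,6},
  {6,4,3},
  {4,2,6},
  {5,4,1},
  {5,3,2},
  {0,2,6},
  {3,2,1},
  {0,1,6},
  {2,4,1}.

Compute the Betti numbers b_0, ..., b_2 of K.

Take the total order 0 < 1 < 2 < 3 < 4 < 5 < 6 on the vertex set. Then K (dimension 2) consists of the simplices:

  0-simplices (7): [0], [1], [2], [3], [4], [5], [6]
  1-simplices (21): [0,1], [0,2], [0,3], [0,4], [0,5], [0,6], [1,2], [1,3], [1,4], [1,5], [1,6], [2,3], [2,4], [2,5], [2,6], [3,4], [3,5], [3,6], [4,5], [4,6], [5,6]
  2-simplices (14): [0,1,3], [0,1,6], [0,2,5], [0,2,6], [0,3,4], [0,4,5], [1,2,3], [1,2,4], [1,4,5], [1,5,6], [2,3,5], [2,4,6], [3,4,6], [3,5,6]

so the chain groups are C_0 ≅ Z^7, C_1 ≅ Z^21, C_2 ≅ Z^14.

∂_1: C_1 → C_0 sends each edge [p,q] (with p < q) to q − p. For instance
  ∂[4,6] = [6] − [4].
The 7×21 boundary matrix has rank 6 and Smith normal form diag(1,1,1,1,1,1).

∂_2: C_2 → C_1 maps a triangle to the signed sum of its edges. For instance
  ∂[0,3,4] = [3,4] − [0,4] + [0,3],
  ∂[2,4,6] = [4,6] − [2,6] + [2,4].
The resulting 21×14 matrix has rank 13, and its Smith normal form has invariant factors (1,1,1,1,1,1,1,1,1,1,1,1,1).

Computing H_k = (kernel of ∂_k) / (image of ∂_{k+1}):

  H_0: rank C_0 − rank ∂_1 = 7 − 6 = 1, and the invariant factors of ∂_1 are all 1, so H_0 = Z.
  H_1: rank ker ∂_1 − rank ∂_2 = (21 − 6) − 13 = 2, and the invariant factors of ∂_2 are all 1, so H_1 = Z^2.
  H_2: rank ker ∂_2 − rank ∂_3 = (14 − 13) − 0 = 1, and there is no ∂_3, so H_2 = Z.

As a check, the Euler characteristic is 7 − 21 + 14 = 0, which agrees with 1 − 2 + 1 = 0.
(K is a triangulation of the torus T^2.)

Hence the Betti numbers are b_0 = 1, b_1 = 2, b_2 = 1.

b_0 = 1, b_1 = 2, b_2 = 1.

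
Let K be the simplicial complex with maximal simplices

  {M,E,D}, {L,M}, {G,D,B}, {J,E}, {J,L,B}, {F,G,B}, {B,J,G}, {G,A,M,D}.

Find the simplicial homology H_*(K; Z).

H_0 ≅ Z,  H_1 ≅ Z^2,  H_2 = 0,  H_3 = 0.

K has 9 vertices, 18 edges, 9 triangles, 1 3-simplex.
rank ∂_0 = 0, rank ∂_1 = 8 ⇒ b_0 = 9 − 0 − 8 = 1; all invariant factors of ∂_1 are 1 so no torsion. So H_0 ≅ Z.
rank ∂_1 = 8, rank ∂_2 = 8 ⇒ b_1 = 18 − 8 − 8 = 2; all invariant factors of ∂_2 are 1 so no torsion. So H_1 ≅ Z^2.
rank ∂_2 = 8, rank ∂_3 = 1 ⇒ b_2 = 9 − 8 − 1 = 0; all invariant factors of ∂_3 are 1 so no torsion. So H_2 ≅ 0.
rank ∂_3 = 1, rank ∂_4 = 0 ⇒ b_3 = 1 − 1 − 0 = 0. So H_3 ≅ 0.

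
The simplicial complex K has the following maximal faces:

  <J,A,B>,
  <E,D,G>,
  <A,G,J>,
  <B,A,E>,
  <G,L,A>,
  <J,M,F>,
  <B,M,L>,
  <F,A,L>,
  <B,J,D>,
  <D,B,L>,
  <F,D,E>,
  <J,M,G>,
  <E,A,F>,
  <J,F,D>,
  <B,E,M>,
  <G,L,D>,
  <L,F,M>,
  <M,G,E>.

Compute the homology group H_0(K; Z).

H_0 ≅ Z.

Fix the vertex order A < B < D < E < F < G < J < L < M and write every simplex with vertices in increasing order. Then dim K = 2 and the simplices of K are:

  0-simplices (9): A, B, D, E, F, G, J, L, M
  1-simplices (27): AB, AE, AF, AG, AJ, AL, BD, BE, BJ, BL, BM, DE, DF, DG, DJ, DL, EF, EG, EM, FJ, FL, FM, GJ, GL, GM, JM, LM
  2-simplices (18): ABE, ABJ, AEF, AFL, AGJ, AGL, BDJ, BDL, BEM, BLM, DEF, DEG, DFJ, DGL, EGM, FJM, FLM, GJM

giving chain groups C_0 ≅ Z^9, C_1 ≅ Z^27, C_2 ≅ Z^18.

The boundary map ∂_1: C_1 → C_0 is given by ∂[p,q] = [q] − [p].
The 9×27 boundary matrix has rank 8 and Smith normal form diag(1,1,1,1,1,1,1,1).

∂_2: C_2 → C_1 maps a triangle to the signed sum of its edges. For instance
  ∂BDL = DL − BL + BD,
  ∂FJM = JM − FM + FJ.
The resulting 27×18 matrix has rank 17, and its Smith normal form has invariant factors (1,1,1,1,1,1,1,1,1,1,1,1,1,1,1,1,1).

Reading off H_k = ker ∂_k / im ∂_{k+1}:

  H_0: rank C_0 − rank ∂_1 = 9 − 8 = 1, and the invariant factors of ∂_1 are all 1, so H_0 ≅ Z.

(K is a triangulation of the torus T^2.)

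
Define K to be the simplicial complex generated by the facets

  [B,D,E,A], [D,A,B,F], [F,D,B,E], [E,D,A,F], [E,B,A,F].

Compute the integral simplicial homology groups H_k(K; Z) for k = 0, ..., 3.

H_0 ≅ Z,  H_1 = 0,  H_2 = 0,  H_3 ≅ Z.

Take the total order A < B < D < E < F on the vertex set. Then K (dimension 3) consists of the simplices:

  0-simplices (5): A, B, D, E, F
  1-simplices (10): AB, AD, AE, AF, BD, BE, BF, DE, DF, EF
  2-simplices (10): ABD, ABE, ABF, ADE, ADF, AEF, BDE, BDF, BEF, DEF
  3-simplices (5): ABDE, ABDF, ABEF, ADEF, BDEF

giving chain groups C_0 ≅ Z^5, C_1 ≅ Z^10, C_2 ≅ Z^10, C_3 ≅ Z^5.

The boundary map ∂_1: C_1 → C_0 sends each edge [p,q] (with p < q) to q − p. For instance
  ∂DE = E − D.
The resulting 5×10 matrix has rank 4, and its Smith normal form has invariant factors (1,1,1,1).

The boundary map ∂_2: C_2 → C_1 acts by ∂[p,q,r] = [q,r] − [p,r] + [p,q]. For instance
  ∂AEF = EF − AF + AE,
  ∂BEF = EF − BF + BE.
The resulting 10×10 matrix has rank 6, and its Smith normal form has invariant factors (1,1,1,1,1,1).

∂_3: C_3 → C_2 sends each 3-simplex σ to the alternating sum Σ_i (−1)^i (σ with its i-th vertex removed). For instance
  ∂BDEF = DEF − BEF + BDF − BDE,
  ∂ABDF = BDF − ADF + ABF − ABD.
The resulting 10×5 matrix has rank 4, and its Smith normal form has invariant factors (1,1,1,1).

Reading off H_k = ker ∂_k / im ∂_{k+1}:

  H_0: rank C_0 − rank ∂_1 = 5 − 4 = 1, and the invariant factors of ∂_1 are all 1, so H_0 = Z.
  H_1: rank ker ∂_1 − rank ∂_2 = (10 − 4) − 6 = 0, and the invariant factors of ∂_2 are all 1, so H_1 = 0.
  H_2: rank ker ∂_2 − rank ∂_3 = (10 − 6) − 4 = 0, and the invariant factors of ∂_3 are all 1, so H_2 = 0.
  H_3: rank ker ∂_3 − rank ∂_4 = (5 − 4) − 0 = 1, and there is no ∂_4, so H_3 = Z.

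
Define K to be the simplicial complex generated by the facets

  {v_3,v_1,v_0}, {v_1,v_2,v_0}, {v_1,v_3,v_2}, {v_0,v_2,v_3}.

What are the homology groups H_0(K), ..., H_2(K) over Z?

Fix the vertex order v_0 < v_1 < v_2 < v_3 and write every simplex with vertices in increasing order. Then dim K = 2 and the simplices of K are:

  0-simplices (4): [v_0], [v_1], [v_2], [v_3]
  1-simplices (6): [v_0,v_1], [v_0,v_2], [v_0,v_3], [v_1,v_2], [v_1,v_3], [v_2,v_3]
  2-simplices (4): [v_0,v_1,v_2], [v_0,v_1,v_3], [v_0,v_2,v_3], [v_1,v_2,v_3]

Hence C_0 ≅ Z^4, C_1 ≅ Z^6, C_2 ≅ Z^4.

Boundary ∂_1: C_1 → C_0 maps an edge to its endpoints' difference, ∂[p,q] = q − p. For instance
  ∂[v_0,v_1] = [v_1] − [v_0].
As a 4×6 matrix over Z this has rank 3, with invariant factors (1,1,1).

∂_2: C_2 → C_1 sends each 2-simplex [p,q,r] to [q,r] − [p,r] + [p,q]. For instance
  ∂[v_0,v_1,v_2] = [v_1,v_2] − [v_0,v_2] + [v_0,v_1],
  ∂[v_0,v_1,v_3] = [v_1,v_3] − [v_0,v_3] + [v_0,v_1].
The resulting 6×4 matrix has rank 3, and its Smith normal form has invariant factors (1,1,1).

From H_k ≅ ker(∂_k) / im(∂_{k+1}) we obtain:

  H_0: rank C_0 − rank ∂_1 = 4 − 3 = 1, and the invariant factors of ∂_1 are all 1, so H_0 ≅ Z.
  H_1: rank ker ∂_1 − rank ∂_2 = (6 − 3) − 3 = 0, and the invariant factors of ∂_2 are all 1, so H_1 ≅ 0.
  H_2: rank ker ∂_2 − rank ∂_3 = (4 − 3) − 0 = 1, and there is no ∂_3, so H_2 ≅ Z.

As a check, the Euler characteristic is 4 − 6 + 4 = 2, which agrees with 1 − 0 + 1 = 2.
(K is a triangulation of the 2-sphere S^2.)

H_0 ≅ Z,  H_1 = 0,  H_2 ≅ Z.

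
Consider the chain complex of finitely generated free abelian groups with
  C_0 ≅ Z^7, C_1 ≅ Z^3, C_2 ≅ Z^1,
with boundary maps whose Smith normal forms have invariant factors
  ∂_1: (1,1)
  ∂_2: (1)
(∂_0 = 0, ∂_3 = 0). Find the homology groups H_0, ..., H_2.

H_0 = Z^5,  H_1 = 0,  H_2 = 0.

H_0: b_0 = 7 − 0 − 2 = 5; torsion from ∂_1 factors > 1: none. So H_0 = Z^5.
H_1: b_1 = 3 − 2 − 1 = 0; torsion from ∂_2 factors > 1: none. So H_1 = 0.
H_2: b_2 = 1 − 1 − 0 = 0; torsion from ∂_3 factors > 1: none. So H_2 = 0.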